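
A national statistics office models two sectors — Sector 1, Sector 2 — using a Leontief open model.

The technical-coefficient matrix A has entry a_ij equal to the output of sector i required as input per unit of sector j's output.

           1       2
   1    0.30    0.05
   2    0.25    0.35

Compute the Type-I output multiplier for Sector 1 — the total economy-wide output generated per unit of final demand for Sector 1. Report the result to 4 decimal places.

m_1 = 2.0339

I − A =
  [   0.70    -0.05]
  [  -0.25     0.65]
det(I−A) = (0.70)(0.65) − (-0.05)(-0.25) = 0.4425
adj(I−A) = [[0.65, 0.05], [0.25, 0.70]]
(I − A)⁻¹ = adj(I−A) / det(I−A) ≈
  [   1.46893     0.11299]
  [   0.56497     1.58192]
The output multiplier for sector j is the column-j sum of the Leontief inverse (I − A)⁻¹ = adj(I−A) / det(I−A).
Column 1 of adj(I−A): (0.65, 0.25); det(I−A) = 0.4425.
m_1 = (0.65 + 0.25) / 0.4425 = 0.90 / 0.4425 ≈ 2.0339.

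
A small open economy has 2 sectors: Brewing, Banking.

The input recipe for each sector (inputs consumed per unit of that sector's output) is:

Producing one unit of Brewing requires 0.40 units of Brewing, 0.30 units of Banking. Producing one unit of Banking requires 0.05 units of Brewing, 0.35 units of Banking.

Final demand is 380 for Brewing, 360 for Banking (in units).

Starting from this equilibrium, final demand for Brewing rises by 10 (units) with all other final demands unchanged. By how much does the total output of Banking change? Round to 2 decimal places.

I − A =
  [   0.60    -0.05]
  [  -0.30     0.65]
det(I−A) = (0.60)(0.65) − (-0.05)(-0.30) = 0.3750
adj(I−A) = [[0.65, 0.05], [0.30, 0.60]]
(I − A)⁻¹ = adj(I−A) / det(I−A) ≈
  [   1.7333     0.1333]
  [   0.8000     1.6000]
Δx = (I − A)⁻¹ Δd with Δd having +10 in the Brewing component and 0 elsewhere.
So Δx_2 = L_21 · (+10), where L_21 = adj(I−A)_21 / det(I−A) = 0.30 / 0.3750.
Δx_2 = 0.30 × (+10) / 0.3750 = 3.00 / 0.3750 = 8.00.

Δx_2 = 8.00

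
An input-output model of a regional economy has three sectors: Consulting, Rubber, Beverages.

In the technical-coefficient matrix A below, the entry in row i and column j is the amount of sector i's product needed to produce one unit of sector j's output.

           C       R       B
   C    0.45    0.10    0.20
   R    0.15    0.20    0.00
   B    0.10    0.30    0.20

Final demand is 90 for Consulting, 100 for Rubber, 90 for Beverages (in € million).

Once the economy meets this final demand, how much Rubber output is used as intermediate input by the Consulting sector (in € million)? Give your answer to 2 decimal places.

I − A =
  [   0.55    -0.10    -0.20]
  [  -0.15     0.80     0.00]
  [  -0.10    -0.30     0.80]
Cofactors of I−A, C_ij = (−1)^(i+j)·(minor ij) (rows/columns in the sector order above):
  C_11 = (0.80)(0.80) − (0.00)(-0.30) = 0.6400
  C_12 = −[(-0.15)(0.80) − (0.00)(-0.10)] = 0.1200
  C_13 = (-0.15)(-0.30) − (0.80)(-0.10) = 0.1250
  C_21 = −[(-0.10)(0.80) − (-0.20)(-0.30)] = 0.1400
  C_22 = (0.55)(0.80) − (-0.20)(-0.10) = 0.4200
  C_23 = −[(0.55)(-0.30) − (-0.10)(-0.10)] = 0.1750
  C_31 = (-0.10)(0.00) − (-0.20)(0.80) = 0.1600
  C_32 = −[(0.55)(0.00) − (-0.20)(-0.15)] = 0.0300
  C_33 = (0.55)(0.80) − (-0.10)(-0.15) = 0.4250
det(I−A) = Σ_j (I−A)_1j·C_1j = (0.55)(0.6400) + (-0.10)(0.1200) + (-0.20)(0.1250) = 0.3150
adj(I−A) = Cᵀ =
  [ 0.6400   0.1400   0.1600]
  [ 0.1200   0.4200   0.0300]
  [ 0.1250   0.1750   0.4250]
(I − A)⁻¹ = adj(I−A) / det(I−A) ≈
  [   2.0317     0.4444     0.5079]
  [   0.3810     1.3333     0.0952]
  [   0.3968     0.5556     1.3492]
First solve x = (I − A)⁻¹ d = adj(I−A)·d / det(I−A); in particular x_C = (0.6400·90 + 0.1400·100 + 0.1600·90) / 0.3150 = 86.00 / 0.3150 ≈ 273.0159.
Intermediate flow from R to C: z_RC = a_RC · x_C = 0.15 × 86.00 / 0.3150 = 12.90 / 0.3150 ≈ 40.95.

z_RC = 40.95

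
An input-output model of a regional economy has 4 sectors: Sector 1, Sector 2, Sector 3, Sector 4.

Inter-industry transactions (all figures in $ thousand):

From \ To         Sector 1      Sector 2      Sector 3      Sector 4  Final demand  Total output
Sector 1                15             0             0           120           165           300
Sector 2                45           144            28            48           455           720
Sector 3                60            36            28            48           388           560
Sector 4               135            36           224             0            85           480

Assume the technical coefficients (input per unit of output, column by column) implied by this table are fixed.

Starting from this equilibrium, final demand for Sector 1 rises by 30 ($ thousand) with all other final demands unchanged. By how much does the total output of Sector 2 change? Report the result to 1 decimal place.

Technical coefficients a_ij = z_ij / X_j:
  a_11 = 15/300 = 0.05, a_21 = 45/300 = 0.15, a_31 = 60/300 = 0.20, a_41 = 135/300 = 0.45
  a_12 = 0/720 = 0.00, a_22 = 144/720 = 0.20, a_32 = 36/720 = 0.05, a_42 = 36/720 = 0.05
  a_13 = 0/560 = 0.00, a_23 = 28/560 = 0.05, a_33 = 28/560 = 0.05, a_43 = 224/560 = 0.40
  a_14 = 120/480 = 0.25, a_24 = 48/480 = 0.10, a_34 = 48/480 = 0.10, a_44 = 0/480 = 0.00
I − A =
  [   0.95     0.00     0.00    -0.25]
  [  -0.15     0.80    -0.05    -0.10]
  [  -0.20    -0.05     0.95    -0.10]
  [  -0.45    -0.05    -0.40     1.00]
Compute the cofactors C_ij = (−1)^(i+j)·(3×3 minor ij) of I−A; the adjugate is their transpose:
adj(I−A) = Cᵀ =
  [ 0.718500   0.016875   0.080625   0.189375]
  [ 0.199500   0.737625   0.094875   0.133125]
  [ 0.205500   0.049125   0.663375   0.122625]
  [ 0.415500   0.064125   0.306375   0.719625]
det(I−A) = Σ_j (I−A)_1j·C_1j = (0.95)(0.718500) + (0.00)(0.199500) + (0.00)(0.205500) + (-0.25)(0.415500) = 0.5787
(I − A)⁻¹ = adj(I−A) / det(I−A) ≈
  [   1.2416     0.0292     0.1393     0.3272]
  [   0.3447     1.2746     0.1639     0.2300]
  [   0.3551     0.0849     1.1463     0.2119]
  [   0.7180     0.1108     0.5294     1.2435]
Δx = (I − A)⁻¹ Δd with Δd having +30 in the Sector 1 component and 0 elsewhere.
So Δx_2 = L_21 · (+30), where L_21 = adj(I−A)_21 / det(I−A) = 0.199500 / 0.5787.
Δx_2 = 0.199500 × (+30) / 0.5787 = 5.985 / 0.5787 ≈ 10.3.

Δx_2 = 10.3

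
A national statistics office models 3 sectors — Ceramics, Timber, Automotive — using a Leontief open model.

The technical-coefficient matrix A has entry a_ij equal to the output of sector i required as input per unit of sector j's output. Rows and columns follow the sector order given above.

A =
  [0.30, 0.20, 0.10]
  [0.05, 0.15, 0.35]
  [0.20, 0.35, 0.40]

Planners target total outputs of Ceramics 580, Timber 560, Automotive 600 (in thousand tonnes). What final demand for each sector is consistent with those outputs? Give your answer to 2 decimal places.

I − A =
  [   0.70    -0.20    -0.10]
  [  -0.05     0.85    -0.35]
  [  -0.20    -0.35     0.60]
d = (I − A) x:
  d_C = (+0.70)·580 + (-0.20)·560 + (-0.10)·600 = 234.00
  d_T = (-0.05)·580 + (+0.85)·560 + (-0.35)·600 = 237.00
  d_A = (-0.20)·580 + (-0.35)·560 + (+0.60)·600 = 48.00

d_C = 234.00, d_T = 237.00, d_A = 48.00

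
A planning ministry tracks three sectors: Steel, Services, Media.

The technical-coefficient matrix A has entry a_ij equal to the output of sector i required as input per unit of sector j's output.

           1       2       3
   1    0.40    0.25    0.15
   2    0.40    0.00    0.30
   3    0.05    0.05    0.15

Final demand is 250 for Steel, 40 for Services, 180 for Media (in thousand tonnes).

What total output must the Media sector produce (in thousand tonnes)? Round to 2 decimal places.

x_3 = 271.81

I − A =
  [   0.60    -0.25    -0.15]
  [  -0.40     1.00    -0.30]
  [  -0.05    -0.05     0.85]
Cofactors of I−A, C_ij = (−1)^(i+j)·(minor ij) (rows/columns in the sector order above):
  C_11 = (1.00)(0.85) − (-0.30)(-0.05) = 0.8350
  C_12 = −[(-0.40)(0.85) − (-0.30)(-0.05)] = 0.3550
  C_13 = (-0.40)(-0.05) − (1.00)(-0.05) = 0.0700
  C_21 = −[(-0.25)(0.85) − (-0.15)(-0.05)] = 0.2200
  C_22 = (0.60)(0.85) − (-0.15)(-0.05) = 0.5025
  C_23 = −[(0.60)(-0.05) − (-0.25)(-0.05)] = 0.0425
  C_31 = (-0.25)(-0.30) − (-0.15)(1.00) = 0.2250
  C_32 = −[(0.60)(-0.30) − (-0.15)(-0.40)] = 0.2400
  C_33 = (0.60)(1.00) − (-0.25)(-0.40) = 0.5000
det(I−A) = Σ_j (I−A)_1j·C_1j = (0.60)(0.8350) + (-0.25)(0.3550) + (-0.15)(0.0700) = 0.40175
adj(I−A) = Cᵀ =
  [ 0.8350   0.2200   0.2250]
  [ 0.3550   0.5025   0.2400]
  [ 0.0700   0.0425   0.5000]
(I − A)⁻¹ = adj(I−A) / det(I−A) ≈
  [   2.0784     0.5476     0.5600]
  [   0.8836     1.2508     0.5974]
  [   0.1742     0.1058     1.2446]
x = (I − A)⁻¹ d = adj(I−A)·d / det(I−A), with det(I−A) = 0.40175:
  x_1 = (0.8350·250 + 0.2200·40 + 0.2250·180) / 0.40175 = 258.05 / 0.40175 ≈ 642.31
  x_2 = (0.3550·250 + 0.5025·40 + 0.2400·180) / 0.40175 = 152.05 / 0.40175 ≈ 378.47
  x_3 = (0.0700·250 + 0.0425·40 + 0.5000·180) / 0.40175 = 109.20 / 0.40175 ≈ 271.81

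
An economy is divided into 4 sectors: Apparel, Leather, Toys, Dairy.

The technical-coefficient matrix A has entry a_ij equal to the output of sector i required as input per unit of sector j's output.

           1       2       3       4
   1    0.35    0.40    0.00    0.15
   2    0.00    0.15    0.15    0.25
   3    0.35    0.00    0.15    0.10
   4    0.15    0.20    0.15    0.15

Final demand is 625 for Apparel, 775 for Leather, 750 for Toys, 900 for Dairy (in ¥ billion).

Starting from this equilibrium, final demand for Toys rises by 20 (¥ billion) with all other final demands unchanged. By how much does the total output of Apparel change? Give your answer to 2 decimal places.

I − A =
  [   0.65    -0.40     0.00    -0.15]
  [   0.00     0.85    -0.15    -0.25]
  [  -0.35     0.00     0.85    -0.10]
  [  -0.15    -0.20    -0.15     0.85]
Compute the cofactors C_ij = (−1)^(i+j)·(3×3 minor ij) of I−A; the adjugate is their transpose:
adj(I−A) = Cᵀ =
  [ 0.555875   0.308500   0.089625   0.199375]
  [ 0.091875   0.432875   0.103875   0.155750]
  [ 0.248125   0.148500   0.403000   0.134875]
  [ 0.163500   0.182500   0.111375   0.448625]
det(I−A) = Σ_j (I−A)_1j·C_1j = (0.65)(0.555875) + (-0.40)(0.091875) + (0.00)(0.248125) + (-0.15)(0.163500) = 0.30004375
(I − A)⁻¹ = adj(I−A) / det(I−A) ≈
  [   1.8526     1.0282     0.2987     0.6645]
  [   0.3062     1.4427     0.3462     0.5191]
  [   0.8270     0.4949     1.3431     0.4495]
  [   0.5449     0.6082     0.3712     1.4952]
Δx = (I − A)⁻¹ Δd with Δd having +20 in the Toys component and 0 elsewhere.
So Δx_1 = L_13 · (+20), where L_13 = adj(I−A)_13 / det(I−A) = 0.089625 / 0.30004375.
Δx_1 = 0.089625 × (+20) / 0.30004375 = 1.7925 / 0.30004375 ≈ 5.97.

Δx_1 = 5.97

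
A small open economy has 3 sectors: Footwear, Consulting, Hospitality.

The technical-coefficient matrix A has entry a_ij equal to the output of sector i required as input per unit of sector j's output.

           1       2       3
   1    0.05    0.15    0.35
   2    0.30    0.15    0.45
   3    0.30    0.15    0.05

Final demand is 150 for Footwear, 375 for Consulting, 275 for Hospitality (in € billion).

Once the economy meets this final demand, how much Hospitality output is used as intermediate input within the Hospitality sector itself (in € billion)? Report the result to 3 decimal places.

I − A =
  [   0.95    -0.15    -0.35]
  [  -0.30     0.85    -0.45]
  [  -0.30    -0.15     0.95]
Cofactors of I−A, C_ij = (−1)^(i+j)·(minor ij) (rows/columns in the sector order above):
  C_11 = (0.85)(0.95) − (-0.45)(-0.15) = 0.7400
  C_12 = −[(-0.30)(0.95) − (-0.45)(-0.30)] = 0.4200
  C_13 = (-0.30)(-0.15) − (0.85)(-0.30) = 0.3000
  C_21 = −[(-0.15)(0.95) − (-0.35)(-0.15)] = 0.1950
  C_22 = (0.95)(0.95) − (-0.35)(-0.30) = 0.7975
  C_23 = −[(0.95)(-0.15) − (-0.15)(-0.30)] = 0.1875
  C_31 = (-0.15)(-0.45) − (-0.35)(0.85) = 0.3650
  C_32 = −[(0.95)(-0.45) − (-0.35)(-0.30)] = 0.5325
  C_33 = (0.95)(0.85) − (-0.15)(-0.30) = 0.7625
det(I−A) = Σ_j (I−A)_1j·C_1j = (0.95)(0.7400) + (-0.15)(0.4200) + (-0.35)(0.3000) = 0.5350
adj(I−A) = Cᵀ =
  [ 0.7400   0.1950   0.3650]
  [ 0.4200   0.7975   0.5325]
  [ 0.3000   0.1875   0.7625]
(I − A)⁻¹ = adj(I−A) / det(I−A) ≈
  [   1.3832     0.3645     0.6822]
  [   0.7850     1.4907     0.9953]
  [   0.5607     0.3505     1.4252]
First solve x = (I − A)⁻¹ d = adj(I−A)·d / det(I−A); in particular x_3 = (0.3000·150 + 0.1875·375 + 0.7625·275) / 0.5350 = 325.00 / 0.5350 ≈ 607.47664.
Intermediate flow from 3 to 3: z_33 = a_33 · x_3 = 0.05 × 325.00 / 0.5350 = 16.25 / 0.5350 ≈ 30.374.

z_33 = 30.374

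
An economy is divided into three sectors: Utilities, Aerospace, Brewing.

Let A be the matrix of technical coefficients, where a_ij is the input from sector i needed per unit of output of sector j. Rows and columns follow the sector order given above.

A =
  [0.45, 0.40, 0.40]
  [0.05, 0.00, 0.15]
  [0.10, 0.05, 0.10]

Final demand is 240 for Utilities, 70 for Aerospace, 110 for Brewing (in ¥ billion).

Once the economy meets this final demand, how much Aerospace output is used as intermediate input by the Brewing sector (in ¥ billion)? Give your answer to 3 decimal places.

I − A =
  [   0.55    -0.40    -0.40]
  [  -0.05     1.00    -0.15]
  [  -0.10    -0.05     0.90]
Cofactors of I−A, C_ij = (−1)^(i+j)·(minor ij) (rows/columns in the sector order above):
  C_11 = (1.00)(0.90) − (-0.15)(-0.05) = 0.8925
  C_12 = −[(-0.05)(0.90) − (-0.15)(-0.10)] = 0.0600
  C_13 = (-0.05)(-0.05) − (1.00)(-0.10) = 0.1025
  C_21 = −[(-0.40)(0.90) − (-0.40)(-0.05)] = 0.3800
  C_22 = (0.55)(0.90) − (-0.40)(-0.10) = 0.4550
  C_23 = −[(0.55)(-0.05) − (-0.40)(-0.10)] = 0.0675
  C_31 = (-0.40)(-0.15) − (-0.40)(1.00) = 0.4600
  C_32 = −[(0.55)(-0.15) − (-0.40)(-0.05)] = 0.1025
  C_33 = (0.55)(1.00) − (-0.40)(-0.05) = 0.5300
det(I−A) = Σ_j (I−A)_1j·C_1j = (0.55)(0.8925) + (-0.40)(0.0600) + (-0.40)(0.1025) = 0.425875
adj(I−A) = Cᵀ =
  [ 0.8925   0.3800   0.4600]
  [ 0.0600   0.4550   0.1025]
  [ 0.1025   0.0675   0.5300]
(I − A)⁻¹ = adj(I−A) / det(I−A) ≈
  [   2.0957     0.8923     1.0801]
  [   0.1409     1.0684     0.2407]
  [   0.2407     0.1585     1.2445]
First solve x = (I − A)⁻¹ d = adj(I−A)·d / det(I−A); in particular x_B = (0.1025·240 + 0.0675·70 + 0.5300·110) / 0.425875 = 87.625 / 0.425875 ≈ 205.75286.
Intermediate flow from A to B: z_AB = a_AB · x_B = 0.15 × 87.625 / 0.425875 = 13.14375 / 0.425875 ≈ 30.863.

z_AB = 30.863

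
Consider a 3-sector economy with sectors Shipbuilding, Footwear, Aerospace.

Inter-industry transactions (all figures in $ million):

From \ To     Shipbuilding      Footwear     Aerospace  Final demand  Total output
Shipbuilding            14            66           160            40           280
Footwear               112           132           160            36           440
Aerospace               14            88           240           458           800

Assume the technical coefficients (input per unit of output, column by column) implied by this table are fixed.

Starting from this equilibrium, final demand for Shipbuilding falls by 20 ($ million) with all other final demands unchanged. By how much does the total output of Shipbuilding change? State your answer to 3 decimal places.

Δx_1 = -24.931

Technical coefficients a_ij = z_ij / X_j:
  a_11 = 14/280 = 0.05, a_21 = 112/280 = 0.40, a_31 = 14/280 = 0.05
  a_12 = 66/440 = 0.15, a_22 = 132/440 = 0.30, a_32 = 88/440 = 0.20
  a_13 = 160/800 = 0.20, a_23 = 160/800 = 0.20, a_33 = 240/800 = 0.30
I − A =
  [   0.95    -0.15    -0.20]
  [  -0.40     0.70    -0.20]
  [  -0.05    -0.20     0.70]
Cofactors of I−A, C_ij = (−1)^(i+j)·(minor ij) (rows/columns in the sector order above):
  C_11 = (0.70)(0.70) − (-0.20)(-0.20) = 0.4500
  C_12 = −[(-0.40)(0.70) − (-0.20)(-0.05)] = 0.2900
  C_13 = (-0.40)(-0.20) − (0.70)(-0.05) = 0.1150
  C_21 = −[(-0.15)(0.70) − (-0.20)(-0.20)] = 0.1450
  C_22 = (0.95)(0.70) − (-0.20)(-0.05) = 0.6550
  C_23 = −[(0.95)(-0.20) − (-0.15)(-0.05)] = 0.1975
  C_31 = (-0.15)(-0.20) − (-0.20)(0.70) = 0.1700
  C_32 = −[(0.95)(-0.20) − (-0.20)(-0.40)] = 0.2700
  C_33 = (0.95)(0.70) − (-0.15)(-0.40) = 0.6050
det(I−A) = Σ_j (I−A)_1j·C_1j = (0.95)(0.4500) + (-0.15)(0.2900) + (-0.20)(0.1150) = 0.3610
adj(I−A) = Cᵀ =
  [ 0.4500   0.1450   0.1700]
  [ 0.2900   0.6550   0.2700]
  [ 0.1150   0.1975   0.6050]
(I − A)⁻¹ = adj(I−A) / det(I−A) ≈
  [   1.2465     0.4017     0.4709]
  [   0.8033     1.8144     0.7479]
  [   0.3186     0.5471     1.6759]
Δx = (I − A)⁻¹ Δd with Δd having -20 in the Shipbuilding component and 0 elsewhere.
So Δx_1 = L_11 · (-20), where L_11 = adj(I−A)_11 / det(I−A) = 0.4500 / 0.3610.
Δx_1 = 0.4500 × (-20) / 0.3610 = -9.00 / 0.3610 ≈ -24.931.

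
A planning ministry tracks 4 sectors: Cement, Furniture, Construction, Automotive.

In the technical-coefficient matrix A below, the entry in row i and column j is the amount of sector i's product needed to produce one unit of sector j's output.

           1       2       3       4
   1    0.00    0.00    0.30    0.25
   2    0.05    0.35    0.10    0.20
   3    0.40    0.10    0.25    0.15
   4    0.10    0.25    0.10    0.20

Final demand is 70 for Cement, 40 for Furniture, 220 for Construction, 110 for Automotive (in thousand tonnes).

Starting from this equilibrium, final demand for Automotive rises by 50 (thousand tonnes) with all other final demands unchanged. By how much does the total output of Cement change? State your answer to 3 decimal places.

I − A =
  [   1.00     0.00    -0.30    -0.25]
  [  -0.05     0.65    -0.10    -0.20]
  [  -0.40    -0.10     0.75    -0.15]
  [  -0.10    -0.25    -0.10     0.80]
Compute the cofactors C_ij = (−1)^(i+j)·(3×3 minor ij) of I−A; the adjugate is their transpose:
adj(I−A) = Cᵀ =
  [ 0.329000   0.084625   0.163500   0.154625]
  [ 0.085750   0.455750   0.116750   0.162625]
  [ 0.205625   0.140000   0.450625   0.183750]
  [ 0.093625   0.170500   0.113250   0.398000]
det(I−A) = Σ_j (I−A)_1j·C_1j = (1.00)(0.329000) + (0.00)(0.085750) + (-0.30)(0.205625) + (-0.25)(0.093625) = 0.24390625
(I − A)⁻¹ = adj(I−A) / det(I−A) ≈
  [   1.3489     0.3470     0.6703     0.6340]
  [   0.3516     1.8685     0.4787     0.6668]
  [   0.8430     0.5740     1.8475     0.7534]
  [   0.3839     0.6990     0.4643     1.6318]
Δx = (I − A)⁻¹ Δd with Δd having +50 in the Automotive component and 0 elsewhere.
So Δx_1 = L_14 · (+50), where L_14 = adj(I−A)_14 / det(I−A) = 0.154625 / 0.24390625.
Δx_1 = 0.154625 × (+50) / 0.24390625 = 7.73125 / 0.24390625 ≈ 31.698.

Δx_1 = 31.698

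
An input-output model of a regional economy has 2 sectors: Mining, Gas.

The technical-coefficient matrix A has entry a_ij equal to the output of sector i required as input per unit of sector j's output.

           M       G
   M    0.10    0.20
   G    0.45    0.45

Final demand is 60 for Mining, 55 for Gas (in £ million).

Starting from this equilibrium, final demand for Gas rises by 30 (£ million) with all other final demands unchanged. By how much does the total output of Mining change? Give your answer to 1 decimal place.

I − A =
  [   0.90    -0.20]
  [  -0.45     0.55]
det(I−A) = (0.90)(0.55) − (-0.20)(-0.45) = 0.4050
adj(I−A) = [[0.55, 0.20], [0.45, 0.90]]
(I − A)⁻¹ = adj(I−A) / det(I−A) ≈
  [   1.3580     0.4938]
  [   1.1111     2.2222]
Δx = (I − A)⁻¹ Δd with Δd having +30 in the Gas component and 0 elsewhere.
So Δx_M = L_MG · (+30), where L_MG = adj(I−A)_MG / det(I−A) = 0.20 / 0.4050.
Δx_M = 0.20 × (+30) / 0.4050 = 6.00 / 0.4050 ≈ 14.8.

Δx_M = 14.8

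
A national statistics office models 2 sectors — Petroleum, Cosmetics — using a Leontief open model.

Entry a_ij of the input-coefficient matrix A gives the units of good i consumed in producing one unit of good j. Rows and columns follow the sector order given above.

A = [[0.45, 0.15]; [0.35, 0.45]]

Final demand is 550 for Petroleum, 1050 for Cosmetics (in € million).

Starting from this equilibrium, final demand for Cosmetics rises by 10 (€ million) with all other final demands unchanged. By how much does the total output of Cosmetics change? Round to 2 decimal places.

I − A =
  [   0.55    -0.15]
  [  -0.35     0.55]
det(I−A) = (0.55)(0.55) − (-0.15)(-0.35) = 0.2500
adj(I−A) = [[0.55, 0.15], [0.35, 0.55]]
(I − A)⁻¹ = adj(I−A) / det(I−A) ≈
  [   2.2000     0.6000]
  [   1.4000     2.2000]
Δx = (I − A)⁻¹ Δd with Δd having +10 in the Cosmetics component and 0 elsewhere.
So Δx_2 = L_22 · (+10), where L_22 = adj(I−A)_22 / det(I−A) = 0.55 / 0.2500.
Δx_2 = 0.55 × (+10) / 0.2500 = 5.50 / 0.2500 = 22.00.

Δx_2 = 22.00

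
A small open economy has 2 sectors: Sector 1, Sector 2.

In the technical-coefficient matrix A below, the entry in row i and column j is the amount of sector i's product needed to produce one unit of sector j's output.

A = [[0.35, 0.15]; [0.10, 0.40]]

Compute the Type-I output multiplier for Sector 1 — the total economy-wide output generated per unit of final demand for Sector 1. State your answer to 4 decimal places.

I − A =
  [   0.65    -0.15]
  [  -0.10     0.60]
det(I−A) = (0.65)(0.60) − (-0.15)(-0.10) = 0.3750
adj(I−A) = [[0.60, 0.15], [0.10, 0.65]]
(I − A)⁻¹ = adj(I−A) / det(I−A) ≈
  [   1.60000     0.40000]
  [   0.26667     1.73333]
The output multiplier for sector j is the column-j sum of the Leontief inverse (I − A)⁻¹ = adj(I−A) / det(I−A).
Column 1 of adj(I−A): (0.60, 0.10); det(I−A) = 0.3750.
m_1 = (0.60 + 0.10) / 0.3750 = 0.70 / 0.3750 ≈ 1.8667.

m_1 = 1.8667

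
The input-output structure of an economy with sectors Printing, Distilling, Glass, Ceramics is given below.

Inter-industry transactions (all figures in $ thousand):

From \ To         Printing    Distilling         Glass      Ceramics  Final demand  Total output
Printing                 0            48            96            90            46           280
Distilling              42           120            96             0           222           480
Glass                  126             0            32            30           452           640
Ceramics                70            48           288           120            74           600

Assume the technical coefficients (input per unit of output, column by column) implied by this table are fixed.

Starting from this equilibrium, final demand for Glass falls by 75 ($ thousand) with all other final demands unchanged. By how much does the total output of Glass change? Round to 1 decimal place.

Technical coefficients a_ij = z_ij / X_j:
  a_11 = 0/280 = 0.00, a_21 = 42/280 = 0.15, a_31 = 126/280 = 0.45, a_41 = 70/280 = 0.25
  a_12 = 48/480 = 0.10, a_22 = 120/480 = 0.25, a_32 = 0/480 = 0.00, a_42 = 48/480 = 0.10
  a_13 = 96/640 = 0.15, a_23 = 96/640 = 0.15, a_33 = 32/640 = 0.05, a_43 = 288/640 = 0.45
  a_14 = 90/600 = 0.15, a_24 = 0/600 = 0.00, a_34 = 30/600 = 0.05, a_44 = 120/600 = 0.20
I − A =
  [   1.00    -0.10    -0.15    -0.15]
  [  -0.15     0.75    -0.15     0.00]
  [  -0.45     0.00     0.95    -0.05]
  [  -0.25    -0.10    -0.45     0.80]
Compute the cofactors C_ij = (−1)^(i+j)·(3×3 minor ij) of I−A; the adjugate is their transpose:
adj(I−A) = Cᵀ =
  [ 0.552375   0.088750   0.154875   0.113250]
  [ 0.166500   0.615625   0.142500   0.040125]
  [ 0.280125   0.049000   0.557625   0.087375]
  [ 0.351000   0.132250   0.379875   0.640875]
det(I−A) = Σ_j (I−A)_1j·C_1j = (1.00)(0.552375) + (-0.10)(0.166500) + (-0.15)(0.280125) + (-0.15)(0.351000) = 0.44105625
(I − A)⁻¹ = adj(I−A) / det(I−A) ≈
  [   1.2524     0.2012     0.3511     0.2568]
  [   0.3775     1.3958     0.3231     0.0910]
  [   0.6351     0.1111     1.2643     0.1981]
  [   0.7958     0.2998     0.8613     1.4530]
Δx = (I − A)⁻¹ Δd with Δd having -75 in the Glass component and 0 elsewhere.
So Δx_3 = L_33 · (-75), where L_33 = adj(I−A)_33 / det(I−A) = 0.557625 / 0.44105625.
Δx_3 = 0.557625 × (-75) / 0.44105625 = -41.821875 / 0.44105625 ≈ -94.8.

Δx_3 = -94.8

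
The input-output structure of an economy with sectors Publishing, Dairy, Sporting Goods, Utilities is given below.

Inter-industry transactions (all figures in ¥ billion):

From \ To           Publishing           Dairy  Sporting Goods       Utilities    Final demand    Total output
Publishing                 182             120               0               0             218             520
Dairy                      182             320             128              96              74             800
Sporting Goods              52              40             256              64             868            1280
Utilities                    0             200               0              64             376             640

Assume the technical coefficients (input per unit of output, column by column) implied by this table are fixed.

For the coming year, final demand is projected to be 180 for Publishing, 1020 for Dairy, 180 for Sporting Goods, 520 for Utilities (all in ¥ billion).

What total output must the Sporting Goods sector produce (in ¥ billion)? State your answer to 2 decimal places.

Technical coefficients a_ij = z_ij / X_j:
  a_PP = 182/520 = 0.35, a_DP = 182/520 = 0.35, a_SP = 52/520 = 0.10, a_UP = 0/520 = 0.00
  a_PD = 120/800 = 0.15, a_DD = 320/800 = 0.40, a_SD = 40/800 = 0.05, a_UD = 200/800 = 0.25
  a_PS = 0/1280 = 0.00, a_DS = 128/1280 = 0.10, a_SS = 256/1280 = 0.20, a_US = 0/1280 = 0.00
  a_PU = 0/640 = 0.00, a_DU = 96/640 = 0.15, a_SU = 64/640 = 0.10, a_UU = 64/640 = 0.10
I − A =
  [   0.65    -0.15     0.00     0.00]
  [  -0.35     0.60    -0.10    -0.15]
  [  -0.10    -0.05     0.80    -0.10]
  [   0.00    -0.25     0.00     0.90]
Compute the cofactors C_ij = (−1)^(i+j)·(3×3 minor ij) of I−A; the adjugate is their transpose:
adj(I−A) = Cᵀ =
  [ 0.395000   0.108000   0.013500   0.019500]
  [ 0.261000   0.468000   0.058500   0.084500]
  [ 0.074750   0.059000   0.279375   0.040875]
  [ 0.072500   0.130000   0.016250   0.265250]
det(I−A) = Σ_j (I−A)_1j·C_1j = (0.65)(0.395000) + (-0.15)(0.261000) + (0.00)(0.074750) + (0.00)(0.072500) = 0.2176
(I − A)⁻¹ = adj(I−A) / det(I−A) ≈
  [   1.8153     0.4963     0.0620     0.0896]
  [   1.1994     2.1507     0.2688     0.3883]
  [   0.3435     0.2711     1.2839     0.1878]
  [   0.3332     0.5974     0.0747     1.2190]
x = (I − A)⁻¹ d = adj(I−A)·d / det(I−A), with det(I−A) = 0.2176:
  x_P = (0.395000·180 + 0.108000·1020 + 0.013500·180 + 0.019500·520) / 0.2176 = 193.83 / 0.2176 ≈ 890.76
  x_D = (0.261000·180 + 0.468000·1020 + 0.058500·180 + 0.084500·520) / 0.2176 = 578.81 / 0.2176 ≈ 2659.97
  x_S = (0.074750·180 + 0.059000·1020 + 0.279375·180 + 0.040875·520) / 0.2176 = 145.1775 / 0.2176 ≈ 667.18
  x_U = (0.072500·180 + 0.130000·1020 + 0.016250·180 + 0.265250·520) / 0.2176 = 286.505 / 0.2176 ≈ 1316.66

x_S = 667.18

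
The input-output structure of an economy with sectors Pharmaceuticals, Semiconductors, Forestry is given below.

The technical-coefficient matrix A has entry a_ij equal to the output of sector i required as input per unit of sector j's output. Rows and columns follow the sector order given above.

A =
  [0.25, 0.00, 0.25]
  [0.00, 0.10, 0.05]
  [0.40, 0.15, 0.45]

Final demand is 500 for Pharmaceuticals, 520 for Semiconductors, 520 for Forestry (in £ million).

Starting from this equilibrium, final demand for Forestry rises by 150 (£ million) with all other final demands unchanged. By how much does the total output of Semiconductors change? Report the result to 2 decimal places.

Δx_2 = 20.41

I − A =
  [   0.75     0.00    -0.25]
  [   0.00     0.90    -0.05]
  [  -0.40    -0.15     0.55]
Cofactors of I−A, C_ij = (−1)^(i+j)·(minor ij) (rows/columns in the sector order above):
  C_11 = (0.90)(0.55) − (-0.05)(-0.15) = 0.4875
  C_12 = −[(0.00)(0.55) − (-0.05)(-0.40)] = 0.0200
  C_13 = (0.00)(-0.15) − (0.90)(-0.40) = 0.3600
  C_21 = −[(0.00)(0.55) − (-0.25)(-0.15)] = 0.0375
  C_22 = (0.75)(0.55) − (-0.25)(-0.40) = 0.3125
  C_23 = −[(0.75)(-0.15) − (0.00)(-0.40)] = 0.1125
  C_31 = (0.00)(-0.05) − (-0.25)(0.90) = 0.2250
  C_32 = −[(0.75)(-0.05) − (-0.25)(0.00)] = 0.0375
  C_33 = (0.75)(0.90) − (0.00)(0.00) = 0.6750
det(I−A) = Σ_j (I−A)_1j·C_1j = (0.75)(0.4875) + (0.00)(0.0200) + (-0.25)(0.3600) = 0.275625
adj(I−A) = Cᵀ =
  [ 0.4875   0.0375   0.2250]
  [ 0.0200   0.3125   0.0375]
  [ 0.3600   0.1125   0.6750]
(I − A)⁻¹ = adj(I−A) / det(I−A) ≈
  [   1.7687     0.1361     0.8163]
  [   0.0726     1.1338     0.1361]
  [   1.3061     0.4082     2.4490]
Δx = (I − A)⁻¹ Δd with Δd having +150 in the Forestry component and 0 elsewhere.
So Δx_2 = L_23 · (+150), where L_23 = adj(I−A)_23 / det(I−A) = 0.0375 / 0.275625.
Δx_2 = 0.0375 × (+150) / 0.275625 = 5.625 / 0.275625 ≈ 20.41.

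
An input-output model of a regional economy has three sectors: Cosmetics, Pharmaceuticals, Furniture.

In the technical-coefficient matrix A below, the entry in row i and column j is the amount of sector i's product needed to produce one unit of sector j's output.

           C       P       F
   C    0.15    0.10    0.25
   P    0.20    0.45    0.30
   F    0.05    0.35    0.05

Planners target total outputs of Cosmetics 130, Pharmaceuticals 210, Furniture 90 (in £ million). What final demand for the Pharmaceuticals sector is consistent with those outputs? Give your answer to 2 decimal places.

I − A =
  [   0.85    -0.10    -0.25]
  [  -0.20     0.55    -0.30]
  [  -0.05    -0.35     0.95]
d = (I − A) x:
  d_C = (+0.85)·130 + (-0.10)·210 + (-0.25)·90 = 67.00
  d_P = (-0.20)·130 + (+0.55)·210 + (-0.30)·90 = 62.50
  d_F = (-0.05)·130 + (-0.35)·210 + (+0.95)·90 = 5.50

d_P = 62.50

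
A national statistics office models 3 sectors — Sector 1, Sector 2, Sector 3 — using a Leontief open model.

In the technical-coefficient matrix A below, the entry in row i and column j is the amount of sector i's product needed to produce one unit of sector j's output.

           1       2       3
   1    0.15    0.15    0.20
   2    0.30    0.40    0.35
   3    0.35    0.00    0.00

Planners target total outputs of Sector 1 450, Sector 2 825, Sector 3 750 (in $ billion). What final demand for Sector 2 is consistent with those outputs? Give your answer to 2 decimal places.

I − A =
  [   0.85    -0.15    -0.20]
  [  -0.30     0.60    -0.35]
  [  -0.35     0.00     1.00]
d = (I − A) x:
  d_1 = (+0.85)·450 + (-0.15)·825 + (-0.20)·750 = 108.75
  d_2 = (-0.30)·450 + (+0.60)·825 + (-0.35)·750 = 97.50
  d_3 = (-0.35)·450 + (+0.00)·825 + (+1.00)·750 = 592.50

d_2 = 97.50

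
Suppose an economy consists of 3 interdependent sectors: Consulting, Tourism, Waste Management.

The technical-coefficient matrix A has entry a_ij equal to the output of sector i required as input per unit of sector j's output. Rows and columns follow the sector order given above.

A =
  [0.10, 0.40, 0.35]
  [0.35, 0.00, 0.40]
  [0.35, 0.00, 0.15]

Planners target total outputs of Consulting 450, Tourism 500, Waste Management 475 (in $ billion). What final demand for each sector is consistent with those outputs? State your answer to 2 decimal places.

I − A =
  [   0.90    -0.40    -0.35]
  [  -0.35     1.00    -0.40]
  [  -0.35     0.00     0.85]
d = (I − A) x:
  d_C = (+0.90)·450 + (-0.40)·500 + (-0.35)·475 = 38.75
  d_T = (-0.35)·450 + (+1.00)·500 + (-0.40)·475 = 152.50
  d_W = (-0.35)·450 + (+0.00)·500 + (+0.85)·475 = 246.25

d_C = 38.75, d_T = 152.50, d_W = 246.25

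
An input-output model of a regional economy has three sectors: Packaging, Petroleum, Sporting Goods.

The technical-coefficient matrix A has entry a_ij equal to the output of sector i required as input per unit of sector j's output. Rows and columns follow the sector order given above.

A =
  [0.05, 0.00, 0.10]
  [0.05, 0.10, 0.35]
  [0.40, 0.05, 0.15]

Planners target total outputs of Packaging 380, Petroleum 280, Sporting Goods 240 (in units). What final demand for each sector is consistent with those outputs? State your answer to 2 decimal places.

d_1 = 337.00, d_2 = 149.00, d_3 = 38.00

I − A =
  [   0.95     0.00    -0.10]
  [  -0.05     0.90    -0.35]
  [  -0.40    -0.05     0.85]
d = (I − A) x:
  d_1 = (+0.95)·380 + (+0.00)·280 + (-0.10)·240 = 337.00
  d_2 = (-0.05)·380 + (+0.90)·280 + (-0.35)·240 = 149.00
  d_3 = (-0.40)·380 + (-0.05)·280 + (+0.85)·240 = 38.00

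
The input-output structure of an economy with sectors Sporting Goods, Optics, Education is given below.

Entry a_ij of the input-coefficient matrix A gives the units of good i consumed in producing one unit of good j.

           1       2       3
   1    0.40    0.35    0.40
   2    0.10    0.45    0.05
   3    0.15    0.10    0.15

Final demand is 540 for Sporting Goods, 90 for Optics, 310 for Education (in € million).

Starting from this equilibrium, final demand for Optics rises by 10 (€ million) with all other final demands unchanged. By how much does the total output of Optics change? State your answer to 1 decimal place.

I − A =
  [   0.60    -0.35    -0.40]
  [  -0.10     0.55    -0.05]
  [  -0.15    -0.10     0.85]
Cofactors of I−A, C_ij = (−1)^(i+j)·(minor ij) (rows/columns in the sector order above):
  C_11 = (0.55)(0.85) − (-0.05)(-0.10) = 0.4625
  C_12 = −[(-0.10)(0.85) − (-0.05)(-0.15)] = 0.0925
  C_13 = (-0.10)(-0.10) − (0.55)(-0.15) = 0.0925
  C_21 = −[(-0.35)(0.85) − (-0.40)(-0.10)] = 0.3375
  C_22 = (0.60)(0.85) − (-0.40)(-0.15) = 0.4500
  C_23 = −[(0.60)(-0.10) − (-0.35)(-0.15)] = 0.1125
  C_31 = (-0.35)(-0.05) − (-0.40)(0.55) = 0.2375
  C_32 = −[(0.60)(-0.05) − (-0.40)(-0.10)] = 0.0700
  C_33 = (0.60)(0.55) − (-0.35)(-0.10) = 0.2950
det(I−A) = Σ_j (I−A)_1j·C_1j = (0.60)(0.4625) + (-0.35)(0.0925) + (-0.40)(0.0925) = 0.208125
adj(I−A) = Cᵀ =
  [ 0.4625   0.3375   0.2375]
  [ 0.0925   0.4500   0.0700]
  [ 0.0925   0.1125   0.2950]
(I − A)⁻¹ = adj(I−A) / det(I−A) ≈
  [   2.2222     1.6216     1.1411]
  [   0.4444     2.1622     0.3363]
  [   0.4444     0.5405     1.4174]
Δx = (I − A)⁻¹ Δd with Δd having +10 in the Optics component and 0 elsewhere.
So Δx_2 = L_22 · (+10), where L_22 = adj(I−A)_22 / det(I−A) = 0.4500 / 0.208125.
Δx_2 = 0.4500 × (+10) / 0.208125 = 4.50 / 0.208125 ≈ 21.6.

Δx_2 = 21.6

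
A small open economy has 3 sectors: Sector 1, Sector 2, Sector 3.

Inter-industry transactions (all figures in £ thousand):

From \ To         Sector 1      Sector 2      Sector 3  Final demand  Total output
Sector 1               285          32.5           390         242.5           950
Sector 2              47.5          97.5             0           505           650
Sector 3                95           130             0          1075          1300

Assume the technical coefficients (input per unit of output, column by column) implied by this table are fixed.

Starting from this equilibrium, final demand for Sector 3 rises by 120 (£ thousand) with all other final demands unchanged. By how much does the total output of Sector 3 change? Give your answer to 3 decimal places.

Technical coefficients a_ij = z_ij / X_j:
  a_11 = 285/950 = 0.30, a_21 = 47.5/950 = 0.05, a_31 = 95/950 = 0.10
  a_12 = 32.5/650 = 0.05, a_22 = 97.5/650 = 0.15, a_32 = 130/650 = 0.20
  a_13 = 390/1300 = 0.30, a_23 = 0/1300 = 0.00, a_33 = 0/1300 = 0.00
I − A =
  [   0.70    -0.05    -0.30]
  [  -0.05     0.85     0.00]
  [  -0.10    -0.20     1.00]
Cofactors of I−A, C_ij = (−1)^(i+j)·(minor ij) (rows/columns in the sector order above):
  C_11 = (0.85)(1.00) − (0.00)(-0.20) = 0.8500
  C_12 = −[(-0.05)(1.00) − (0.00)(-0.10)] = 0.0500
  C_13 = (-0.05)(-0.20) − (0.85)(-0.10) = 0.0950
  C_21 = −[(-0.05)(1.00) − (-0.30)(-0.20)] = 0.1100
  C_22 = (0.70)(1.00) − (-0.30)(-0.10) = 0.6700
  C_23 = −[(0.70)(-0.20) − (-0.05)(-0.10)] = 0.1450
  C_31 = (-0.05)(0.00) − (-0.30)(0.85) = 0.2550
  C_32 = −[(0.70)(0.00) − (-0.30)(-0.05)] = 0.0150
  C_33 = (0.70)(0.85) − (-0.05)(-0.05) = 0.5925
det(I−A) = Σ_j (I−A)_1j·C_1j = (0.70)(0.8500) + (-0.05)(0.0500) + (-0.30)(0.0950) = 0.5640
adj(I−A) = Cᵀ =
  [ 0.8500   0.1100   0.2550]
  [ 0.0500   0.6700   0.0150]
  [ 0.0950   0.1450   0.5925]
(I − A)⁻¹ = adj(I−A) / det(I−A) ≈
  [   1.5071     0.1950     0.4521]
  [   0.0887     1.1879     0.0266]
  [   0.1684     0.2571     1.0505]
Δx = (I − A)⁻¹ Δd with Δd having +120 in the Sector 3 component and 0 elsewhere.
So Δx_3 = L_33 · (+120), where L_33 = adj(I−A)_33 / det(I−A) = 0.5925 / 0.5640.
Δx_3 = 0.5925 × (+120) / 0.5640 = 71.10 / 0.5640 ≈ 126.064.

Δx_3 = 126.064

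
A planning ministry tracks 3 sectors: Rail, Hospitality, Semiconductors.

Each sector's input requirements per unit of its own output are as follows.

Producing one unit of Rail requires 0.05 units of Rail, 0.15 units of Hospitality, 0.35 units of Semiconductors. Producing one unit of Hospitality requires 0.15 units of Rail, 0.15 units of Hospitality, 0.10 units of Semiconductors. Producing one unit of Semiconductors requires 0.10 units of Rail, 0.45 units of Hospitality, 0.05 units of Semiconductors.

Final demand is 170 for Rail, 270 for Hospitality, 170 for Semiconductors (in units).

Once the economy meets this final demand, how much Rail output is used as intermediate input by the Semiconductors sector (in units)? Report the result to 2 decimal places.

z_RS = 34.93

I − A =
  [   0.95    -0.15    -0.10]
  [  -0.15     0.85    -0.45]
  [  -0.35    -0.10     0.95]
Cofactors of I−A, C_ij = (−1)^(i+j)·(minor ij) (rows/columns in the sector order above):
  C_11 = (0.85)(0.95) − (-0.45)(-0.10) = 0.7625
  C_12 = −[(-0.15)(0.95) − (-0.45)(-0.35)] = 0.3000
  C_13 = (-0.15)(-0.10) − (0.85)(-0.35) = 0.3125
  C_21 = −[(-0.15)(0.95) − (-0.10)(-0.10)] = 0.1525
  C_22 = (0.95)(0.95) − (-0.10)(-0.35) = 0.8675
  C_23 = −[(0.95)(-0.10) − (-0.15)(-0.35)] = 0.1475
  C_31 = (-0.15)(-0.45) − (-0.10)(0.85) = 0.1525
  C_32 = −[(0.95)(-0.45) − (-0.10)(-0.15)] = 0.4425
  C_33 = (0.95)(0.85) − (-0.15)(-0.15) = 0.7850
det(I−A) = Σ_j (I−A)_1j·C_1j = (0.95)(0.7625) + (-0.15)(0.3000) + (-0.10)(0.3125) = 0.648125
adj(I−A) = Cᵀ =
  [ 0.7625   0.1525   0.1525]
  [ 0.3000   0.8675   0.4425]
  [ 0.3125   0.1475   0.7850]
(I − A)⁻¹ = adj(I−A) / det(I−A) ≈
  [   1.1765     0.2353     0.2353]
  [   0.4629     1.3385     0.6827]
  [   0.4822     0.2276     1.2112]
First solve x = (I − A)⁻¹ d = adj(I−A)·d / det(I−A); in particular x_S = (0.3125·170 + 0.1475·270 + 0.7850·170) / 0.648125 = 226.40 / 0.648125 ≈ 349.3153.
Intermediate flow from R to S: z_RS = a_RS · x_S = 0.10 × 226.40 / 0.648125 = 22.64 / 0.648125 ≈ 34.93.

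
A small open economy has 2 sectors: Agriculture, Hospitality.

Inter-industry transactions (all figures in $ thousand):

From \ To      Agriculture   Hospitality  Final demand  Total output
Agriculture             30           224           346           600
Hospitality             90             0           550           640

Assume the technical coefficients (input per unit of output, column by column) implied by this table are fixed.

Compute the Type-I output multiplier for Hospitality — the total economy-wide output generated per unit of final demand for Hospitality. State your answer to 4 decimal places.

m_H = 1.4485

Technical coefficients a_ij = z_ij / X_j:
  a_AA = 30/600 = 0.05, a_HA = 90/600 = 0.15
  a_AH = 224/640 = 0.35, a_HH = 0/640 = 0.00
I − A =
  [   0.95    -0.35]
  [  -0.15     1.00]
det(I−A) = (0.95)(1.00) − (-0.35)(-0.15) = 0.8975
adj(I−A) = [[1.00, 0.35], [0.15, 0.95]]
(I − A)⁻¹ = adj(I−A) / det(I−A) ≈
  [   1.11421     0.38997]
  [   0.16713     1.05850]
The output multiplier for sector j is the column-j sum of the Leontief inverse (I − A)⁻¹ = adj(I−A) / det(I−A).
Column H of adj(I−A): (0.35, 0.95); det(I−A) = 0.8975.
m_H = (0.35 + 0.95) / 0.8975 = 1.30 / 0.8975 ≈ 1.4485.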